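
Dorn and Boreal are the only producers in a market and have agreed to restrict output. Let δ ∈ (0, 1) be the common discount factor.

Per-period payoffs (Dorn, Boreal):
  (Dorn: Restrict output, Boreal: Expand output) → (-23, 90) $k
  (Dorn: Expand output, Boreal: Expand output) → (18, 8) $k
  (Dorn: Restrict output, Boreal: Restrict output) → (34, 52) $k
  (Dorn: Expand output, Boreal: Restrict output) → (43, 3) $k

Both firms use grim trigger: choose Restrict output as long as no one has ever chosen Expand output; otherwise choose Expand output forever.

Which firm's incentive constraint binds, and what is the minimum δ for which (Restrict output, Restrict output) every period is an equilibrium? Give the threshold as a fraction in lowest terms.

Dorn's threshold: (43−34)/(43−18) = 9/25.
Boreal's threshold: (90−52)/(90−8) = 19/41.
9/25 < 19/41, so Boreal binds and δ* = 19/41.

Boreal; δ ≥ 19/41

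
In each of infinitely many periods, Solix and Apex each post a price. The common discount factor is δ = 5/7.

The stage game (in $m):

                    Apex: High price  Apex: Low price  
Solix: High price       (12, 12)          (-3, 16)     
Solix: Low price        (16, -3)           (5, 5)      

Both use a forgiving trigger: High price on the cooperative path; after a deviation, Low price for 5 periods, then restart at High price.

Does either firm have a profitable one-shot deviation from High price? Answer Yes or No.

Comparing payoff streams over the 6 periods until play realigns: cooperate → 12(1+δ+…+δ^5); deviate → 16 + 5(δ+…+δ^5).
Cooperation is sustained iff (12−5)(δ+…+δ^5) ≥ 16−12.
δ+…+δ^5 = 5/7·(1−(5/7)^5)/(1−5/7) = 2.0352, and (16−12)/(12−5) = 0.5714.
2.0352 ≥ 0.5714, so cooperation is sustainable.

No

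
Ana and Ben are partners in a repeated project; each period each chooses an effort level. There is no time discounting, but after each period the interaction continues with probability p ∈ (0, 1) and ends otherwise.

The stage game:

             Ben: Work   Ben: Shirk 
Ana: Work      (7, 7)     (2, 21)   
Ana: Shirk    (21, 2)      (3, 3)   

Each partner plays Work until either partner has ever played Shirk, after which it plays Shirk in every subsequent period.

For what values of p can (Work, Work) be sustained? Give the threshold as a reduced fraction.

Expected cooperation value is 7 + p·7 + p²·7 + … = 7/(1−p); deviation gives 21 + p·3/(1−p).
7 ≥ 21(1−p) + 3p ⇒ 18p ≥ 14 ⇒ p ≥ 14/18 = 7/9.

7/9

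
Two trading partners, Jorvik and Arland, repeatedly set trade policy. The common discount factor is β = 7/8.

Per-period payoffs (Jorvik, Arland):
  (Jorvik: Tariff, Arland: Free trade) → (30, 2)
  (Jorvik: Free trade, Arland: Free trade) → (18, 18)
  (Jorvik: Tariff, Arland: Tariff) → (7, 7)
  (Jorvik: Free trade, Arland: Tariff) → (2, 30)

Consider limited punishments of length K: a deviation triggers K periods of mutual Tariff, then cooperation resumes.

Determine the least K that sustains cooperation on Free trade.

IC: β(1−β^K)/(1−β) ≥ (30−18)/(18−7) = 12/11.
With β = 7/8: need 1 − β^K ≥ 12/11·(1−7/8)/(7/8), i.e. β^K ≤ 0.8442.
Since (7/8)^1 = 0.8750 and (7/8)^2 = 0.7656, the smallest such K is 2.

2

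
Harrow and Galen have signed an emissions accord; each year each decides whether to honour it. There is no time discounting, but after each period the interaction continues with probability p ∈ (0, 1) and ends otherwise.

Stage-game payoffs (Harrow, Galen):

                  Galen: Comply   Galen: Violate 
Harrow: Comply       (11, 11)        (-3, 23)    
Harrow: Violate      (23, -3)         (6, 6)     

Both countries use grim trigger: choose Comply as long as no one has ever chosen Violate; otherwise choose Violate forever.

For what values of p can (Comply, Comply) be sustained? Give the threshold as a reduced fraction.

With no time discounting, the continuation probability p plays the role of the discount factor.
Grim-trigger IC: 11/(1−p) ≥ 23 + 6p/(1−p) ⇒ p ≥ (23−11)/(23−6) = 12/17.

12/17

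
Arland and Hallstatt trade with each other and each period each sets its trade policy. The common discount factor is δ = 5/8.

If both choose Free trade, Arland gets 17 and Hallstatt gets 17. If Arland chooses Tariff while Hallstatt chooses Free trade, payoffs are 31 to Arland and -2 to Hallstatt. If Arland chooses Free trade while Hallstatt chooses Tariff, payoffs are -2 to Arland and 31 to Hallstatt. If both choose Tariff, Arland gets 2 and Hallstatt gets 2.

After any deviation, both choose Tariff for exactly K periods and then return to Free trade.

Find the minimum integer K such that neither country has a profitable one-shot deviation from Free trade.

IC: δ(1−δ^K)/(1−δ) ≥ (31−17)/(17−2) = 14/15.
With δ = 5/8: need 1 − δ^K ≥ 14/15·(1−5/8)/(5/8), i.e. δ^K ≤ 0.4400.
Since (5/8)^1 = 0.6250 and (5/8)^2 = 0.3906, the smallest such K is 2.

2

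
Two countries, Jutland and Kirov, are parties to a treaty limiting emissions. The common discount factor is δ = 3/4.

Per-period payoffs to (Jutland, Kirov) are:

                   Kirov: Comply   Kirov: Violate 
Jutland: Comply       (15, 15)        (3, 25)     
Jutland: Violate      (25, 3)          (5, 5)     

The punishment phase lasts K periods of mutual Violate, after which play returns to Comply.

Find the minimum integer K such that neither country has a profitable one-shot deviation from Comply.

2

IC: δ(1−δ^K)/(1−δ) ≥ (25−15)/(15−5) = 1.
With δ = 3/4: need 1 − δ^K ≥ 1·(1−3/4)/(3/4), i.e. δ^K ≤ 0.6667.
Since (3/4)^1 = 0.7500 and (3/4)^2 = 0.5625, the smallest such K is 2.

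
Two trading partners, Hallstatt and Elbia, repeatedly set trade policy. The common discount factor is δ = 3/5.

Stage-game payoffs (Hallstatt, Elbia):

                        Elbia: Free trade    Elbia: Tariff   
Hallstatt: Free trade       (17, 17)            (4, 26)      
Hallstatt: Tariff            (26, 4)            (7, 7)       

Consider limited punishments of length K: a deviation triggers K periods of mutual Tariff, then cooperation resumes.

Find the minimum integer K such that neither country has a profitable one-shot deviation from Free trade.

IC: δ(1−δ^K)/(1−δ) ≥ (26−17)/(17−7) = 9/10.
With δ = 3/5: need 1 − δ^K ≥ 9/10·(1−3/5)/(3/5), i.e. δ^K ≤ 0.4000.
Since (3/5)^1 = 0.6000 and (3/5)^2 = 0.3600, the smallest such K is 2.

2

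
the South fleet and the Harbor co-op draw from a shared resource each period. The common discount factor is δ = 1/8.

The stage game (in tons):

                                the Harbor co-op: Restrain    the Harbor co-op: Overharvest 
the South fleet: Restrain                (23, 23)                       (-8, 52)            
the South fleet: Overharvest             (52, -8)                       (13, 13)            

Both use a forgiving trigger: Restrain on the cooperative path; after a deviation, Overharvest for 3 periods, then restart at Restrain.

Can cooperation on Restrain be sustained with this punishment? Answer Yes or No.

No

A one-shot deviation gives 52 now, then 13 for 3 periods, then back to 23.
Gain from deviating: (52−23) today; loss: (23−13) in each of the next 3 periods.
No-deviation condition: (23−13)(δ+…+δ^3) ≥ 52−23, i.e. δ+…+δ^3 ≥ 29/10.
At δ = 1/8: δ+…+δ^3 = 0.1426 < 2.9000.
So cooperation is not sustainable.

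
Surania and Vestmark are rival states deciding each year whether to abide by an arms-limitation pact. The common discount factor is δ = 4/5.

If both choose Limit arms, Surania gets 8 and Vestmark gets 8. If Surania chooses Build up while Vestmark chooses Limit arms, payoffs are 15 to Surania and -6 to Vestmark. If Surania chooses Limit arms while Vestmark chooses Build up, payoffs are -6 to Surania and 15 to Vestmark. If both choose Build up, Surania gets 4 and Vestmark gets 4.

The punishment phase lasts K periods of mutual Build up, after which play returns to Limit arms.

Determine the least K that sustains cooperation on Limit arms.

3

No profitable deviation requires (8−4)(δ+…+δ^K) ≥ 15−8, i.e. δ+…+δ^K ≥ 7/4 ≈ 1.7500.
With δ = 4/5, the partial sums are K=1: 0.8000, K=2: 1.4400, K=3: 1.9520.
K = 3 is the first length at which the sum reaches 1.7500.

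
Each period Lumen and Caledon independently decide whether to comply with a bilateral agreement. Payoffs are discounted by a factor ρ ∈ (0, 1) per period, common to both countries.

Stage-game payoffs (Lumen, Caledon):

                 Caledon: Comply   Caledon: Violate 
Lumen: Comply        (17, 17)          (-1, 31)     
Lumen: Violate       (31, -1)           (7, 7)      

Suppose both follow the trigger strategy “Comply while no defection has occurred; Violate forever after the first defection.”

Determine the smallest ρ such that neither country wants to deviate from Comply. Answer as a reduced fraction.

17/(1−ρ) ≥ 31 + 7ρ/(1−ρ)
17 ≥ 31 − 24ρ
ρ ≥ 14/24 = 7/12.

7/12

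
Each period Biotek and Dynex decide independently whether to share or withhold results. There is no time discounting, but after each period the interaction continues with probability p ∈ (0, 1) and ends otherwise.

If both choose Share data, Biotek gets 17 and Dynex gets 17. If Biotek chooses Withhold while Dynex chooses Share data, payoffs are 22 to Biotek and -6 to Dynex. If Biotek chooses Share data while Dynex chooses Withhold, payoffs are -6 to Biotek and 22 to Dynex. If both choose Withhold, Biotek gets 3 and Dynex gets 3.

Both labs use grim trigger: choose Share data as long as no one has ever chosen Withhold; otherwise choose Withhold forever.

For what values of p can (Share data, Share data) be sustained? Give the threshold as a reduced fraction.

5/19

Expected cooperation value is 17 + p·17 + p²·17 + … = 17/(1−p); deviation gives 22 + p·3/(1−p).
17 ≥ 22(1−p) + 3p ⇒ 19p ≥ 5 ⇒ p ≥ 5/19.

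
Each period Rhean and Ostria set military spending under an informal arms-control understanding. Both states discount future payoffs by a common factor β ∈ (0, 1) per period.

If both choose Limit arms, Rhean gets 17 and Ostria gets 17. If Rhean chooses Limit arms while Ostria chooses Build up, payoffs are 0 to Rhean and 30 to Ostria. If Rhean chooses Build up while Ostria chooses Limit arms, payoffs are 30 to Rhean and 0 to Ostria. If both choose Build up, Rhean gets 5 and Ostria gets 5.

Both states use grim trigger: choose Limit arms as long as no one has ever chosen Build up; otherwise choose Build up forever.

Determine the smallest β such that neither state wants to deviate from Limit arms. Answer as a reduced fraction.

One-period gain from deviating is 30 − 17 = 13. The loss is 17 − 5 = 12 in every subsequent period, with present value 12·β/(1−β).
Deviation is unprofitable when 12·β/(1−β) ≥ 13, i.e. β/(1−β) ≥ 13/12.
Equivalently β ≥ 13/(13+12) = 13/25.

13/25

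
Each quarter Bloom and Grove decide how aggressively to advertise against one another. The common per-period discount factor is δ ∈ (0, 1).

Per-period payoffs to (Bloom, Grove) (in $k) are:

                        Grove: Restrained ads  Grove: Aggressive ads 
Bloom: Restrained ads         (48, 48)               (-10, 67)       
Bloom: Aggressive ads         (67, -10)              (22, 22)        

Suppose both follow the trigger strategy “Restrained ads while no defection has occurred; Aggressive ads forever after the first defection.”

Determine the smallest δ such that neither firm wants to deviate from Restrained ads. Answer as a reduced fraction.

19/45

One-period gain from deviating is 67 − 48 = 19. The loss is 48 − 22 = 26 in every subsequent period, with present value 26·δ/(1−δ).
Deviation is unprofitable when 26·δ/(1−δ) ≥ 19, i.e. δ/(1−δ) ≥ 19/26.
Equivalently δ ≥ 19/(19+26) = 19/45.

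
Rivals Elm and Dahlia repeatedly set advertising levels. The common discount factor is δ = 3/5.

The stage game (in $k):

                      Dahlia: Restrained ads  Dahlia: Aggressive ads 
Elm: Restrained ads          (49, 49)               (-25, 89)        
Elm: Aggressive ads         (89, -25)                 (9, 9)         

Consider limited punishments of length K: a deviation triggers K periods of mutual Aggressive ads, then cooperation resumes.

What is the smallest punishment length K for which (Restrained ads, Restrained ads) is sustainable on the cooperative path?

Need Σ_{k=1}^{K} δ^k ≥ (89−49)/(49−9) = 1.0000 at δ = 3/5.
At K = 2 the sum is 0.9600 < 1.0000; at K = 3 it is 1.1760 ≥ 1.0000.
So the minimum punishment length is K = 3.

3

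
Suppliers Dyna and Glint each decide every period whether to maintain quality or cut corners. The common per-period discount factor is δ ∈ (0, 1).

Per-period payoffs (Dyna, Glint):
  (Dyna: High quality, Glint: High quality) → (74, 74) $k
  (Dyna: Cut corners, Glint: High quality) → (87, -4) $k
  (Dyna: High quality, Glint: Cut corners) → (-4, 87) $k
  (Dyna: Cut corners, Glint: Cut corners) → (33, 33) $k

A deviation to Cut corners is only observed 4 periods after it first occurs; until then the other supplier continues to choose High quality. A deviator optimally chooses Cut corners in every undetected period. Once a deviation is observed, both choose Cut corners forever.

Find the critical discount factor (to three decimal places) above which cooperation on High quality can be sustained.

0.700

The best deviation is to choose Cut corners for all 4 undetected periods, earning 87 each, then 33 forever once detected.
Deviation value: 87(1−δ^4)/(1−δ) + 33δ^4/(1−δ); cooperation value: 74/(1−δ).
IC: 74 ≥ 87(1−δ^4) + 33δ^4 = 87 − 54δ^4.
So δ^4 ≥ 13/54, giving δ ≥ (13/54)^(1/4) ≈ 0.700.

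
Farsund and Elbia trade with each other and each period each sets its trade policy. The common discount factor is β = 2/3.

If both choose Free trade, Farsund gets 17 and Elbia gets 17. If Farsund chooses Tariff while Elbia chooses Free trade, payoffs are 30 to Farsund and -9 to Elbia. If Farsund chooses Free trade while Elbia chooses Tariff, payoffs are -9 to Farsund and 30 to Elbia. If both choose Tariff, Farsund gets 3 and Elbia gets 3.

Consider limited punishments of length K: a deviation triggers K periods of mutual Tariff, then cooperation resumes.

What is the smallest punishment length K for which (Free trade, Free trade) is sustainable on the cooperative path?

IC: β(1−β^K)/(1−β) ≥ (30−17)/(17−3) = 13/14.
With β = 2/3: need 1 − β^K ≥ 13/14·(1−2/3)/(2/3), i.e. β^K ≤ 0.5357.
Since (2/3)^1 = 0.6667 and (2/3)^2 = 0.4444, the smallest such K is 2.

2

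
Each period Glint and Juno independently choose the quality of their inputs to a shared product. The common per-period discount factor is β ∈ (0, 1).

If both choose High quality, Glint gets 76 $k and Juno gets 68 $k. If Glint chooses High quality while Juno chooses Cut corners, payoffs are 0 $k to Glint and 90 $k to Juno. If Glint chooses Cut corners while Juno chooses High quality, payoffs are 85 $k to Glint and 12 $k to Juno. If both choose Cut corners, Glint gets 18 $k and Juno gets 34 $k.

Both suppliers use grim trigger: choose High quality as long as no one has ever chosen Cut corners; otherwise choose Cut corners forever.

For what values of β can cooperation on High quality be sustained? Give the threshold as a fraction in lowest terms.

Glint's threshold: (85−76)/(85−18) = 9/67.
Juno's threshold: (90−68)/(90−34) = 11/28.
9/67 < 11/28, so Juno binds and β* = 11/28.

11/28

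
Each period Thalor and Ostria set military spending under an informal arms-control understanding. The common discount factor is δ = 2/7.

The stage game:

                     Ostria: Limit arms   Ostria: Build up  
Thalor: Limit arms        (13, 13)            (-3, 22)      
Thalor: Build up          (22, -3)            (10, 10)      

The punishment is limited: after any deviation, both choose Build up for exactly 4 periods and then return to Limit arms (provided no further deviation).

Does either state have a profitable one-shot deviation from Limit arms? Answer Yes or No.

Yes

IC: δ+…+δ^4 ≥ (22−13)/(13−10) = 3.
At δ = 2/7: partial sum = 0.3973 < 3.0000. Cooperation not sustainable.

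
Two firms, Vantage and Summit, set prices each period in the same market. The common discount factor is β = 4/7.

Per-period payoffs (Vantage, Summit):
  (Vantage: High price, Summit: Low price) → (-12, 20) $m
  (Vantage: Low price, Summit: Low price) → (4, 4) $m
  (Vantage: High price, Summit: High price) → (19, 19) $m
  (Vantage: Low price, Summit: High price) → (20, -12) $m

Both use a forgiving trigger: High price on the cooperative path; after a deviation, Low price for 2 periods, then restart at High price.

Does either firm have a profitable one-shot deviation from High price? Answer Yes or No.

A one-shot deviation gives 20 now, then 4 for 2 periods, then back to 19.
Gain from deviating: (20−19) today; loss: (19−4) in each of the next 2 periods.
No-deviation condition: (19−4)(β+…+β^2) ≥ 20−19, i.e. β+…+β^2 ≥ 1/15.
At β = 4/7: β+…+β^2 = 0.8980 ≥ 0.0667.
So cooperation is sustainable.

No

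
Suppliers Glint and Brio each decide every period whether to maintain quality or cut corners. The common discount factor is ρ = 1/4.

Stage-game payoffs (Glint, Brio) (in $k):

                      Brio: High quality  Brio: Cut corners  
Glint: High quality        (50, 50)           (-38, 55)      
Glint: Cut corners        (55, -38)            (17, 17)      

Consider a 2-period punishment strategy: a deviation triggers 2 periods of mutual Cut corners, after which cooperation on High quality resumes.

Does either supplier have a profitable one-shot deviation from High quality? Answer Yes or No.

No

Comparing payoff streams over the 3 periods until play realigns: cooperate → 50(1+ρ+…+ρ^2); deviate → 55 + 17(ρ+…+ρ^2).
Cooperation is sustained iff (50−17)(ρ+…+ρ^2) ≥ 55−50.
ρ+…+ρ^2 = 1/4·(1−(1/4)^2)/(1−1/4) = 0.3125, and (55−50)/(50−17) = 0.1515.
0.3125 ≥ 0.1515, so cooperation is sustainable.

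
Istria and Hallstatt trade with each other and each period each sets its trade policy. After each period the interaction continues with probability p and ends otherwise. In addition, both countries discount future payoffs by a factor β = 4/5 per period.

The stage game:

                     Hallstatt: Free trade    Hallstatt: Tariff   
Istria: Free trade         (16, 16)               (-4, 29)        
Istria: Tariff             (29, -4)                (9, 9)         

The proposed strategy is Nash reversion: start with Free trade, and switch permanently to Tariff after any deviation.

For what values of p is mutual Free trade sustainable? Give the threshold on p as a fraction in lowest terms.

With continuation probability p and discount β, the effective per-period discount factor is βp.
Grim-trigger IC: βp ≥ (29−16)/(29−9) = 13/20.
So p ≥ (13/20)/(4/5) = 13/16.

13/16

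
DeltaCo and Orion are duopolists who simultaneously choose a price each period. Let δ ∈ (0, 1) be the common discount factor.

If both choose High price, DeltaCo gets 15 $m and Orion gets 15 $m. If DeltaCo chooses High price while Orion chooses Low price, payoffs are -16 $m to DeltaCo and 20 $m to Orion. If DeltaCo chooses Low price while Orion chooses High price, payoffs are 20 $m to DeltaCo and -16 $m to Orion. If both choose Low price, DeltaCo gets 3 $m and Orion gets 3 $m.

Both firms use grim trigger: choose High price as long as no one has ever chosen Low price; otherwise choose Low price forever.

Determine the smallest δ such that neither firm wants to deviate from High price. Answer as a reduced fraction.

5/17

15/(1−δ) ≥ 20 + 3δ/(1−δ)
15 ≥ 20 − 17δ
δ ≥ 5/17.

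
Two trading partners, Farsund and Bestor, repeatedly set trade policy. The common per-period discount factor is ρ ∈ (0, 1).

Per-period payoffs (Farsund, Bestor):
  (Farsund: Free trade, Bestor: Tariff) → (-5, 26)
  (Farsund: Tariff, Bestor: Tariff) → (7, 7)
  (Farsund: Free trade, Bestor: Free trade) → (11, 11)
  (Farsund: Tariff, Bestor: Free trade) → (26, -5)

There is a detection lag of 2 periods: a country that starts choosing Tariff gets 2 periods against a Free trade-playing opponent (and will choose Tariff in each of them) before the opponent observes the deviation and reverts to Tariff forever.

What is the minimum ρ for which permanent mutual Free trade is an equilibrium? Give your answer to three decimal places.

Deviating for the 2 undetected periods gains 26−11 = 15 per period over cooperation, then loses 11−7 = 4 per period forever once punishment starts.
Gain: 15(1 + ρ + … + ρ^1); loss: 4·ρ^2/(1−ρ).
No profitable deviation ⇔ 15(1−ρ^2) ≤ 4·ρ^2, i.e. ρ^2 ≥ 15/(15+4) = 15/19.
Hence ρ ≥ (15/19)^(1/2) ≈ 0.889.

0.889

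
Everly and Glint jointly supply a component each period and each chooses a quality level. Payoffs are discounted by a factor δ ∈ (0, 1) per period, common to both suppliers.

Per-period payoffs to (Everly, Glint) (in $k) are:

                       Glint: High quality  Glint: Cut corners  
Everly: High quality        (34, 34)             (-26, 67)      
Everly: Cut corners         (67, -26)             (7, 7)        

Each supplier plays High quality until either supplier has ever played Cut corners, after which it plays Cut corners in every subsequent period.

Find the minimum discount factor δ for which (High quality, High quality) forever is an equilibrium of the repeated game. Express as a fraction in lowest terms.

34/(1−δ) ≥ 67 + 7δ/(1−δ)
34 ≥ 67 − 60δ
δ ≥ 33/60 = 11/20.

11/20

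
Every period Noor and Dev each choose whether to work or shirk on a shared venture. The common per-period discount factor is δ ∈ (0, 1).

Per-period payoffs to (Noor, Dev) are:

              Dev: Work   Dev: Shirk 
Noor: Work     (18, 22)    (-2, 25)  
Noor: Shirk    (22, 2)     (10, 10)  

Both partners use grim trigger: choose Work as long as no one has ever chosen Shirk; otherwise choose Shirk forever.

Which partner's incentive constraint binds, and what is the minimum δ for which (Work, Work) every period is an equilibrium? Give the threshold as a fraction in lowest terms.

Noor; δ ≥ 1/3

Noor: cooperation gives 18 each period; deviation gives 22 once then 10 forever.
  18/(1−δ) ≥ 22 + 10δ/(1−δ) ⇒ δ ≥ 4/12 = 1/3.
Dev: cooperation gives 22 each period; deviation gives 25 once then 10 forever.
  δ ≥ 3/15 = 1/5.
Both must hold, so the binding constraint is Noor's: δ ≥ 1/3.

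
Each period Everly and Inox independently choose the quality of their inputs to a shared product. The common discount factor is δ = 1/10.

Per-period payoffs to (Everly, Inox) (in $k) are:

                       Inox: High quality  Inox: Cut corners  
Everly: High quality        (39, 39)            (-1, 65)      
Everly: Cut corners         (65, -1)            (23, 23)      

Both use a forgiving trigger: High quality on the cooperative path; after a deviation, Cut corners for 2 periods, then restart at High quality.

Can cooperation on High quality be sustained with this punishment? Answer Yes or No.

A one-shot deviation gives 65 now, then 23 for 2 periods, then back to 39.
Gain from deviating: (65−39) today; loss: (39−23) in each of the next 2 periods.
No-deviation condition: (39−23)(δ+…+δ^2) ≥ 65−39, i.e. δ+…+δ^2 ≥ 13/8.
At δ = 1/10: δ+…+δ^2 = 0.1100 < 1.6250.
So cooperation is not sustainable.

No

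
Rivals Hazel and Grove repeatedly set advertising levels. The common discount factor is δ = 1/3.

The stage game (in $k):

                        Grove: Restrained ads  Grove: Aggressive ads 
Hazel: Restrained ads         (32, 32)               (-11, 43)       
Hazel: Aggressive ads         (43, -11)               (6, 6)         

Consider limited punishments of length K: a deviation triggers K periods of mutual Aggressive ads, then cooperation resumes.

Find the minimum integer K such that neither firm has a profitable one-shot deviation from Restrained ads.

Need Σ_{k=1}^{K} δ^k ≥ (43−32)/(32−6) = 0.4231 at δ = 1/3.
At K = 1 the sum is 0.3333 < 0.4231; at K = 2 it is 0.4444 ≥ 0.4231.
So the minimum punishment length is K = 2.

2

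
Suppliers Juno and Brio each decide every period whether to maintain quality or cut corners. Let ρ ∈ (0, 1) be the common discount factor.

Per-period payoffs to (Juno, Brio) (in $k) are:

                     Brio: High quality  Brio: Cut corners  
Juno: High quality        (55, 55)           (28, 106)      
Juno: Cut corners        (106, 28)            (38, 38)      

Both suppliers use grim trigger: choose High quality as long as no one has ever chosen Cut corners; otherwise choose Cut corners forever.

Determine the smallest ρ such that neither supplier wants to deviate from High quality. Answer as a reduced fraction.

55/(1−ρ) ≥ 106 + 38ρ/(1−ρ)
55 ≥ 106 − 68ρ
ρ ≥ 51/68 = 3/4.

3/4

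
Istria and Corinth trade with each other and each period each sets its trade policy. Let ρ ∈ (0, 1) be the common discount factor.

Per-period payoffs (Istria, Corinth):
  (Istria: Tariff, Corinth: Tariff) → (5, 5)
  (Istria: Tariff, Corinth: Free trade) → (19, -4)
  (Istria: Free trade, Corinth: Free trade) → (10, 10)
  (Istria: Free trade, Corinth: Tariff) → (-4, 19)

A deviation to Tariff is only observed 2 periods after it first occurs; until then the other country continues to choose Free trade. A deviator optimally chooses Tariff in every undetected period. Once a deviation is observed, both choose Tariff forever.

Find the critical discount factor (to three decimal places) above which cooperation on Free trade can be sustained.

0.802

A deviator earns 19 for 2 periods, then 5 forever; cooperating earns 10 forever. Multiplying the IC by (1−ρ):
10 ≥ 19(1−ρ^2) + 5ρ^2, so 14·ρ^2 ≥ 9 and ρ^2 ≥ 9/14.
ρ ≥ (9/14)^(1/2) ≈ 0.802.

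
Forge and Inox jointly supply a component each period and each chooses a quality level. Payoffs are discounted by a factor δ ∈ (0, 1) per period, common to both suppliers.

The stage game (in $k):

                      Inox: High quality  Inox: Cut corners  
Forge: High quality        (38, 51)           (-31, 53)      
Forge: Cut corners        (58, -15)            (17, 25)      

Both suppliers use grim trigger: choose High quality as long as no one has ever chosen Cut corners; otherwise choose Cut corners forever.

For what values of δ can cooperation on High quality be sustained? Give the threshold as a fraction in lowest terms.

Forge's threshold: (58−38)/(58−17) = 20/41.
Inox's threshold: (53−51)/(53−25) = 1/14.
20/41 > 1/14, so Forge binds and δ* = 20/41.

20/41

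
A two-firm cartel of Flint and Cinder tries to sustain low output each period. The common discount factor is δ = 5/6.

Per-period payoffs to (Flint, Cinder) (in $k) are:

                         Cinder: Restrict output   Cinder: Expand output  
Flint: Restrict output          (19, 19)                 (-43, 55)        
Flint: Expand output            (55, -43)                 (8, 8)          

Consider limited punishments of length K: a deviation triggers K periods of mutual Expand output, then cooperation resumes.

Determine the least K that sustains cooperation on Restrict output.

Need Σ_{k=1}^{K} δ^k ≥ (55−19)/(19−8) = 3.2727 at δ = 5/6.
At K = 5 the sum is 2.9906 < 3.2727; at K = 6 it is 3.3255 ≥ 3.2727.
So the minimum punishment length is K = 6.

6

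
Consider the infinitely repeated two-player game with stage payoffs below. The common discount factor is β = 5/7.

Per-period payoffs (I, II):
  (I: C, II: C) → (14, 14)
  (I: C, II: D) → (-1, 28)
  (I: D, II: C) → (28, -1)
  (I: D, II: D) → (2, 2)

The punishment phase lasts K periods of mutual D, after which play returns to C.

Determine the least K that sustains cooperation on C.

IC: β(1−β^K)/(1−β) ≥ (28−14)/(14−2) = 7/6.
With β = 5/7: need 1 − β^K ≥ 7/6·(1−5/7)/(5/7), i.e. β^K ≤ 0.5333.
Since (5/7)^1 = 0.7143 and (5/7)^2 = 0.5102, the smallest such K is 2.

2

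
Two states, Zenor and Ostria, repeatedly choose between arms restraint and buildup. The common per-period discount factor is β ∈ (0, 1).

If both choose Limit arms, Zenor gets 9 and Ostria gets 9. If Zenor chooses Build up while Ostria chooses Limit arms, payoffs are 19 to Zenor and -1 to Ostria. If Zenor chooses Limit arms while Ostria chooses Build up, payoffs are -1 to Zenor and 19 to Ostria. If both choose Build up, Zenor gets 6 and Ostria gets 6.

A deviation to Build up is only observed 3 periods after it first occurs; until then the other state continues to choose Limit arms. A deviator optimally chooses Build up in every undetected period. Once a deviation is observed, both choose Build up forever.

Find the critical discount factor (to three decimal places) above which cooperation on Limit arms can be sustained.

A deviator earns 19 for 3 periods, then 6 forever; cooperating earns 9 forever. Multiplying the IC by (1−β):
9 ≥ 19(1−β^3) + 6β^3, so 13·β^3 ≥ 10 and β^3 ≥ 10/13.
β ≥ (10/13)^(1/3) ≈ 0.916.

0.916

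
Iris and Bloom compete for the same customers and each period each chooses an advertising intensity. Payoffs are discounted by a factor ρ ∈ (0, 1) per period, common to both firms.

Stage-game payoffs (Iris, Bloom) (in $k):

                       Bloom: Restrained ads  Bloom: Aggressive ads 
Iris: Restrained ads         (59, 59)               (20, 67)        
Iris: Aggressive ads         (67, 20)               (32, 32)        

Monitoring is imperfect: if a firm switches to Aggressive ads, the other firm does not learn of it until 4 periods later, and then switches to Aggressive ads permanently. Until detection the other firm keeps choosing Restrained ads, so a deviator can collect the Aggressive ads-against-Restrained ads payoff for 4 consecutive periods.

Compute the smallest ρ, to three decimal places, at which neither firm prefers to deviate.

0.691

The best deviation is to choose Aggressive ads for all 4 undetected periods, earning 67 each, then 32 forever once detected.
Deviation value: 67(1−ρ^4)/(1−ρ) + 32ρ^4/(1−ρ); cooperation value: 59/(1−ρ).
IC: 59 ≥ 67(1−ρ^4) + 32ρ^4 = 67 − 35ρ^4.
So ρ^4 ≥ 8/35, giving ρ ≥ (8/35)^(1/4) ≈ 0.691.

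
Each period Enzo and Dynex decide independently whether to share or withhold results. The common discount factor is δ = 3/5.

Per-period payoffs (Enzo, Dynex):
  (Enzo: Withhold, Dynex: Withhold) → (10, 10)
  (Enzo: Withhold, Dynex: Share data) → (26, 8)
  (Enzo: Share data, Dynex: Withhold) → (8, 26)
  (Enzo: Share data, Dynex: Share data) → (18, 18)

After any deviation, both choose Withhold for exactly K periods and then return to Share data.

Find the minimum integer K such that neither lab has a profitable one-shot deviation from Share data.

3

Need Σ_{k=1}^{K} δ^k ≥ (26−18)/(18−10) = 1.0000 at δ = 3/5.
At K = 2 the sum is 0.9600 < 1.0000; at K = 3 it is 1.1760 ≥ 1.0000.
So the minimum punishment length is K = 3.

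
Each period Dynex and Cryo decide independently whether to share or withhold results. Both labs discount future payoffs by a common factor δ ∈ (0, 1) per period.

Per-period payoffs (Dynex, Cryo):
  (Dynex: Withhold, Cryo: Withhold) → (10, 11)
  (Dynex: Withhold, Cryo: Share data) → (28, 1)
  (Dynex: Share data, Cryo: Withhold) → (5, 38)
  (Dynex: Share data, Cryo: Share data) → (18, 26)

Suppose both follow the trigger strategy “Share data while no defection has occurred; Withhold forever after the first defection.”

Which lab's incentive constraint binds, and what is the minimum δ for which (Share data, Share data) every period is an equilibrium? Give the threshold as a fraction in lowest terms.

For Dynex: deviation gain 28−18 = 10, per-period punishment loss 18−10 = 8. IC gives δ ≥ 10/18 = 5/9.
For Cryo: gain 12, loss 15 per period, so δ ≥ 12/27 = 4/9.
The tighter constraint is Dynex's, so cooperation needs δ ≥ 5/9.

Dynex; δ ≥ 5/9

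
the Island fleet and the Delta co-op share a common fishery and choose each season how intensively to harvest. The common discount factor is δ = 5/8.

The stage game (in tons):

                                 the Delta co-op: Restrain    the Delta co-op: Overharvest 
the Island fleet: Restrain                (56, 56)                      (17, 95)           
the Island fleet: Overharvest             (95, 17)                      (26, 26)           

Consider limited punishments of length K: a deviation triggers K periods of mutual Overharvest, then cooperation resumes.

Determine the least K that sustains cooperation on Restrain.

4

No profitable deviation requires (56−26)(δ+…+δ^K) ≥ 95−56, i.e. δ+…+δ^K ≥ 13/10 ≈ 1.3000.
With δ = 5/8, the partial sums are K=1: 0.6250, K=2: 1.0156, K=3: 1.2598, K=4: 1.4124.
K = 4 is the first length at which the sum reaches 1.3000.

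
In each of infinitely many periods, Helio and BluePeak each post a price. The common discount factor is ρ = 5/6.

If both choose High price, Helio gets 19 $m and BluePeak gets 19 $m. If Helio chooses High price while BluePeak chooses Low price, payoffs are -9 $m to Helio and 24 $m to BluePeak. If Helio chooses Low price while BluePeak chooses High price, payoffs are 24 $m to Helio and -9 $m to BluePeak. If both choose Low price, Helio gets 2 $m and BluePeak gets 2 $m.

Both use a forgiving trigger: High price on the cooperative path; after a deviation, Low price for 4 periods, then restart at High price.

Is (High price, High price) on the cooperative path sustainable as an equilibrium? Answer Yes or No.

Yes

A one-shot deviation gives 24 now, then 2 for 4 periods, then back to 19.
Gain from deviating: (24−19) today; loss: (19−2) in each of the next 4 periods.
No-deviation condition: (19−2)(ρ+…+ρ^4) ≥ 24−19, i.e. ρ+…+ρ^4 ≥ 5/17.
At ρ = 5/6: ρ+…+ρ^4 = 2.5887 ≥ 0.2941.
So cooperation is sustainable.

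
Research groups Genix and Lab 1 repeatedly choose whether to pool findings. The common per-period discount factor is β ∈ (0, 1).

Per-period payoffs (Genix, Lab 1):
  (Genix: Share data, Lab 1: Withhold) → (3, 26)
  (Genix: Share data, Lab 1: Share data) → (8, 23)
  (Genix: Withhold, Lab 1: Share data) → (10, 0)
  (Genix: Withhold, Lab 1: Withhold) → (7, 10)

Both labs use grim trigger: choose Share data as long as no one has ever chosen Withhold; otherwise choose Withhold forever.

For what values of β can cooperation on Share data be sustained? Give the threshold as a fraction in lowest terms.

Genix's threshold: (10−8)/(10−7) = 2/3.
Lab 1's threshold: (26−23)/(26−10) = 3/16.
2/3 > 3/16, so Genix binds and β* = 2/3.

2/3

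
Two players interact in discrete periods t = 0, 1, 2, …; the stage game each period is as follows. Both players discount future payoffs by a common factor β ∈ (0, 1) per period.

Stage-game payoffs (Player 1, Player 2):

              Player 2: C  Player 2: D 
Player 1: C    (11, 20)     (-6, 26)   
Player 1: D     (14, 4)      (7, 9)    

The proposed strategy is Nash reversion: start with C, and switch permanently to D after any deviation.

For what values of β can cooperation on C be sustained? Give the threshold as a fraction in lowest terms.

3/7

Player 1's threshold: (14−11)/(14−7) = 3/7.
Player 2's threshold: (26−20)/(26−9) = 6/17.
3/7 > 6/17, so Player 1 binds and β* = 3/7.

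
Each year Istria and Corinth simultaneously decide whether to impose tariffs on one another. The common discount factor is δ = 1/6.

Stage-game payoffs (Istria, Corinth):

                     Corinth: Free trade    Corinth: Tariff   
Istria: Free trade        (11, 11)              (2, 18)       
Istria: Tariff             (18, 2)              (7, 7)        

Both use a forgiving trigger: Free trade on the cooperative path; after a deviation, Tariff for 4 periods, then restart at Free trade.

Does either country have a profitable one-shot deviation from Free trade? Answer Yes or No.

Yes

Comparing payoff streams over the 5 periods until play realigns: cooperate → 11(1+δ+…+δ^4); deviate → 18 + 7(δ+…+δ^4).
Cooperation is sustained iff (11−7)(δ+…+δ^4) ≥ 18−11.
δ+…+δ^4 = 1/6·(1−(1/6)^4)/(1−1/6) = 0.1998, and (18−11)/(11−7) = 1.7500.
0.1998 < 1.7500, so cooperation is not sustainable.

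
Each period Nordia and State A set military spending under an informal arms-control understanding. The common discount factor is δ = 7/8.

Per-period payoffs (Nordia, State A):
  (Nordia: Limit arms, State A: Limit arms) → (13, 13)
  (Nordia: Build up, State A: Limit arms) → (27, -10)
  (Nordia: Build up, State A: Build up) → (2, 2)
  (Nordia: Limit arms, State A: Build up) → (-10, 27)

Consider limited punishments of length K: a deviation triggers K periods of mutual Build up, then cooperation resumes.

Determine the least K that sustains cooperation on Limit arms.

No profitable deviation requires (13−2)(δ+…+δ^K) ≥ 27−13, i.e. δ+…+δ^K ≥ 14/11 ≈ 1.2727.
With δ = 7/8, the partial sums are K=1: 0.8750, K=2: 1.6406.
K = 2 is the first length at which the sum reaches 1.2727.

2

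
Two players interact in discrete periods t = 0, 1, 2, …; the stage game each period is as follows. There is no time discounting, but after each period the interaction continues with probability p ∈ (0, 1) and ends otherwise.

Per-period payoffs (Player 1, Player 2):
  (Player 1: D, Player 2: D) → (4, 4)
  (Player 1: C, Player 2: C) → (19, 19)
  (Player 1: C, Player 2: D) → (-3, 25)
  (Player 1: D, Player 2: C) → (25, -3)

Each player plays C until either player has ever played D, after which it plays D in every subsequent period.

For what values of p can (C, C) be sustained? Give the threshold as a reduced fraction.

2/7

With no time discounting, the continuation probability p plays the role of the discount factor.
Grim-trigger IC: 19/(1−p) ≥ 25 + 4p/(1−p) ⇒ p ≥ (25−19)/(25−4) = 2/7.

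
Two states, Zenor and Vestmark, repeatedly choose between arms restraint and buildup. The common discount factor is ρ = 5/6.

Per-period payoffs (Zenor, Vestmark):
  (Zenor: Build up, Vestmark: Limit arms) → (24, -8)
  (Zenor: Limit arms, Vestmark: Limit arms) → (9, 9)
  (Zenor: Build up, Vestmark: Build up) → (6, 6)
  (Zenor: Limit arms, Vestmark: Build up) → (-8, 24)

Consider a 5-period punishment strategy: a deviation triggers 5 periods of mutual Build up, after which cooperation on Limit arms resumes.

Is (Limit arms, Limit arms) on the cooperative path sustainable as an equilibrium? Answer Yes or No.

IC: ρ+…+ρ^5 ≥ (24−9)/(9−6) = 5.
At ρ = 5/6: partial sum = 2.9906 < 5.0000. Cooperation not sustainable.

No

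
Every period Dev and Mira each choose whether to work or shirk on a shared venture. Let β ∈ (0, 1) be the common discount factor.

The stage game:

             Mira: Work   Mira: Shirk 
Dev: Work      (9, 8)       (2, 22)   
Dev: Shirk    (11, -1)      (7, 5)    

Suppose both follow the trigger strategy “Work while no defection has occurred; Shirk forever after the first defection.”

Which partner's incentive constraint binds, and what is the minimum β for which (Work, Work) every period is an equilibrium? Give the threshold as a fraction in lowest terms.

Mira; β ≥ 14/17

For Dev: deviation gain 11−9 = 2, per-period punishment loss 9−7 = 2. IC gives β ≥ 2/4 = 1/2.
For Mira: gain 14, loss 3 per period, so β ≥ 14/17.
The tighter constraint is Mira's, so cooperation needs β ≥ 14/17.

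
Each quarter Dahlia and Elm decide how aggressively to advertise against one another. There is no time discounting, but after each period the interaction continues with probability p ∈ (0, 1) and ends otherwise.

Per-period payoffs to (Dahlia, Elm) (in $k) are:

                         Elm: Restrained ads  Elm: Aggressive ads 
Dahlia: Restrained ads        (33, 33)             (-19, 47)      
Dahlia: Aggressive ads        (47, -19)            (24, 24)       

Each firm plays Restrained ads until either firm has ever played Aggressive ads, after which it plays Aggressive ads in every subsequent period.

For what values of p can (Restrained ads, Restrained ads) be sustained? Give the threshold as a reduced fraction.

14/23

Expected cooperation value is 33 + p·33 + p²·33 + … = 33/(1−p); deviation gives 47 + p·24/(1−p).
33 ≥ 47(1−p) + 24p ⇒ 23p ≥ 14 ⇒ p ≥ 14/23.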